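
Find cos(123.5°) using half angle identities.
cos(123.5°) = -√((1 + cos 247°)/2) = -0.5519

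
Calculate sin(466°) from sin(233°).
sin(466°) = 2 sin 233° cos 233° = 0.9613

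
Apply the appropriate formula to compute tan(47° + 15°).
tan(47° + 15°) = (tan 47° + tan 15°)/(1 - tan 47° tan 15°) = 1.881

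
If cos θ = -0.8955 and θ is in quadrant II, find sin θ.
sin θ = 0.4451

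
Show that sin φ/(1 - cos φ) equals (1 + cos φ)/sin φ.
LHS = sin φ(1 + cos φ) / ((1 - cos φ)(1 + cos φ)) = sin φ(1 + cos φ) / (1 - cos²φ) = sin φ(1 + cos φ) / sin²φ = (1 + cos φ)/sin φ = RHS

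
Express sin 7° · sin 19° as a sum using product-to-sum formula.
sin 7° sin 19° = (1/2)[cos(7°-19°) - cos(7°+19°)]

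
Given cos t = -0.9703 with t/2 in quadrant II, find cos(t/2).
cos(t/2) = ±√((1 + cos t)/2); negative since t/2 ∈ QII, so cos(t/2) = -0.1219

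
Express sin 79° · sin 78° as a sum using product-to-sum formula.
sin 79° sin 78° = (1/2)[cos(79°-78°) - cos(79°+78°)]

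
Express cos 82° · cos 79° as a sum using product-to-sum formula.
cos 82° cos 79° = (1/2)[cos(82°-79°) + cos(82°+79°)]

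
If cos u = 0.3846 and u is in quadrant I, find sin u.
sin u = 0.9231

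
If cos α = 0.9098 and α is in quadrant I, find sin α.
sin α = 0.415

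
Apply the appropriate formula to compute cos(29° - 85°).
cos(29° - 85°) = cos 29° cos 85° + sin 29° sin 85° = 0.5592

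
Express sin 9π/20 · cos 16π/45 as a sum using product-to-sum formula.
sin 9π/20 cos 16π/45 = (1/2)[sin(9π/20+16π/45) + sin(9π/20-16π/45)]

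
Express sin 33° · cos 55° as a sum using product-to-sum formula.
sin 33° cos 55° = (1/2)[sin(33°+55°) + sin(33°-55°)]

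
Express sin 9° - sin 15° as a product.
sin 9° - sin 15° = 2 cos(12°) sin(-3°)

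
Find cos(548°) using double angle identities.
cos(548°) = cos²274° - sin²274° = -0.9903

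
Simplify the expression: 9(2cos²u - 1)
9(2cos²u - 1) = 9(cos(2u)) (using Double angle)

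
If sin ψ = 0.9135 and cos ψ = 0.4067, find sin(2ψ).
sin(2ψ) = 2 sin ψ cos ψ = 0.743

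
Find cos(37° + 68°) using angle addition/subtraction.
cos(37° + 68°) = cos 37° cos 68° - sin 37° sin 68° = -(√6-√2)/4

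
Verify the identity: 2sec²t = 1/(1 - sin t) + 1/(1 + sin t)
RHS = [(1 + sin t) + (1 - sin t)] / [(1 - sin t)(1 + sin t)] = 2/(1 - sin²t) = 2/cos²t = 2sec²t = LHS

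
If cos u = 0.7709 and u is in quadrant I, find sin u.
sin u = 0.637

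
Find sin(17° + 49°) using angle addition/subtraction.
sin(17° + 49°) = sin 17° cos 49° + cos 17° sin 49° = 0.9135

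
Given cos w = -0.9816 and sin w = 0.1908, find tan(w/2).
tan(w/2) = sin w / (1 + cos w) = 10.37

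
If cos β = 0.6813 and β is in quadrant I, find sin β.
sin β = 0.732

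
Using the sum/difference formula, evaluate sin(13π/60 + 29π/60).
sin(13π/60 + 29π/60) = sin 13π/60 cos 29π/60 + cos 13π/60 sin 29π/60 = 0.809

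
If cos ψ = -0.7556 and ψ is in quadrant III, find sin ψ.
sin ψ = -0.655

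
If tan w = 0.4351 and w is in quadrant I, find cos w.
cos w = 0.917 (using tan²w + 1 = sec²w)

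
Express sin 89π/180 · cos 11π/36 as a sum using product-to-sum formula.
sin 89π/180 cos 11π/36 = (1/2)[sin(89π/180+11π/36) + sin(89π/180-11π/36)]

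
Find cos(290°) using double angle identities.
cos(290°) = cos²145° - sin²145° = 0.342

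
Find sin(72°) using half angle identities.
sin(72°) = √((1 - cos 144°)/2) = 0.9511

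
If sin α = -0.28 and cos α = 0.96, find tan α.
tan α = sin α / cos α = -0.2917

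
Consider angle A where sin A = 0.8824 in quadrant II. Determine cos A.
cos A = ±√(1 - sin²A) = -0.4705 (negative in QII)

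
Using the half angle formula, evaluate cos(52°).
cos(52°) = √((1 + cos 104°)/2) = 0.6157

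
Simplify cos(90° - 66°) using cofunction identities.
cos(90° - 66°) = sin(66°)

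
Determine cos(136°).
cos(136°) = -0.7193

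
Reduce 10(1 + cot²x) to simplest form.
10(1 + cot²x) = 10(csc²x) (using Pythagorean identity)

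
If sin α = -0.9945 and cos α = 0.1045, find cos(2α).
cos(2α) = cos²α - sin²α = -0.9781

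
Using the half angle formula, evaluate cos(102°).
cos(102°) = -√((1 + cos 204°)/2) = -0.2079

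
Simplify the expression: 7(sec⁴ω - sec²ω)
7(sec⁴ω - sec²ω) = 7(tan⁴ω + tan²ω) (using Pythagorean)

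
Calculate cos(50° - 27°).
cos(50° - 27°) = cos 50° cos 27° + sin 50° sin 27° = 0.9205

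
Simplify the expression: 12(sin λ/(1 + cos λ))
12(sin λ/(1 + cos λ)) = 12(tan(λ/2)) (using Half angle)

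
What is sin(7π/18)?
sin(7π/18) = 0.9397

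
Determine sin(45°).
sin(45°) = √2/2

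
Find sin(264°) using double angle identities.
sin(264°) = 2 sin 132° cos 132° = -0.9945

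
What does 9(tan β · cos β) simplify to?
9(tan β · cos β) = 9(sin β) (using Quotient identity)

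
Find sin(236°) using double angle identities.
sin(236°) = 2 sin 118° cos 118° = -0.829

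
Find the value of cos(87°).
cos(87°) = 0.05234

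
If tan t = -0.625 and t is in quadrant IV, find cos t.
cos t = 0.848 (using tan²t + 1 = sec²t)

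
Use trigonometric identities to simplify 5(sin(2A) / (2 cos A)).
5(sin(2A) / (2 cos A)) = 5(sin A) (using Double angle)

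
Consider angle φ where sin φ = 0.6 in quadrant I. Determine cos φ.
cos φ = √(1 - sin²φ) = 0.8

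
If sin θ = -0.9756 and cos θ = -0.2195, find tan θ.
tan θ = sin θ / cos θ = 4.445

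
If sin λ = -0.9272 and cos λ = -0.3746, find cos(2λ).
cos(2λ) = cos²λ - sin²λ = -0.7194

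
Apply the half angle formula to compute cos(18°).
cos(18°) = √((1 + cos 36°)/2) = 0.9511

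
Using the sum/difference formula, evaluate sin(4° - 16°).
sin(4° - 16°) = sin 4° cos 16° - cos 4° sin 16° = -0.2079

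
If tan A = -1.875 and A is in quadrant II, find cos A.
cos A = -0.4706 (using tan²A + 1 = sec²A)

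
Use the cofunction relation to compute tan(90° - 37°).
tan(90° - 37°) = cot(37°) = 1.327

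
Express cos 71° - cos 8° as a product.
cos 71° - cos 8° = -2 sin(39.5°) sin(31.5°)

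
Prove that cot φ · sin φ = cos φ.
LHS = (cos φ/sin φ) · sin φ = cos φ = RHS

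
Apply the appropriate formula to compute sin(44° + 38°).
sin(44° + 38°) = sin 44° cos 38° + cos 44° sin 38° = 0.9903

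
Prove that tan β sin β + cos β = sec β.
LHS = sin²β/cos β + cos β = (sin²β + cos²β)/cos β = 1/cos β = sec β = RHS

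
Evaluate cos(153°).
cos(153°) = -0.891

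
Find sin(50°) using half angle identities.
sin(50°) = √((1 - cos 100°)/2) = 0.766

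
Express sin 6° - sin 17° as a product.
sin 6° - sin 17° = 2 cos(11.5°) sin(-5.5°)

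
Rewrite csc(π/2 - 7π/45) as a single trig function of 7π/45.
csc(π/2 - 7π/45) = sec(7π/45)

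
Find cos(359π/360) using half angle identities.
cos(359π/360) = -√((1 + cos 359π/180)/2) = -1.0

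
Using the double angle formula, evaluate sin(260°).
sin(260°) = 2 sin 130° cos 130° = -0.9848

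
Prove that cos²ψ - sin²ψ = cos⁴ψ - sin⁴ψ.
RHS = (cos²ψ - sin²ψ)(cos²ψ + sin²ψ) = (cos²ψ - sin²ψ) · 1 = cos²ψ - sin²ψ = LHS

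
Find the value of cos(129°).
cos(129°) = -0.6293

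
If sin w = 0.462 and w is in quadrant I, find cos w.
cos w = 0.8869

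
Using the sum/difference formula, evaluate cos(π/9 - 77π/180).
cos(π/9 - 77π/180) = cos π/9 cos 77π/180 + sin π/9 sin 77π/180 = 0.5446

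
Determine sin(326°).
sin(326°) = -0.5592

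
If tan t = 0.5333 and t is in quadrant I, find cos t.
cos t = 0.8824 (using tan²t + 1 = sec²t)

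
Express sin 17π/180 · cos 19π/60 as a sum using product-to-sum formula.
sin 17π/180 cos 19π/60 = (1/2)[sin(17π/180+19π/60) + sin(17π/180-19π/60)]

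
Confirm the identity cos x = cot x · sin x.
RHS = (cos x/sin x) · sin x = cos x = LHS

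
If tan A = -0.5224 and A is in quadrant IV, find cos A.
cos A = 0.8863 (using tan²A + 1 = sec²A)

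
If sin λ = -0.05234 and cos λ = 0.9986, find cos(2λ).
cos(2λ) = cos²λ - sin²λ = 0.9945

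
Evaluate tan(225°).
tan(225°) = 1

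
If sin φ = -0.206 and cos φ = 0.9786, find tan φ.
tan φ = sin φ / cos φ = -0.2105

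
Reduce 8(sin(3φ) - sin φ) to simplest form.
8(sin(3φ) - sin φ) = 8(2 cos(2φ) sin φ) (using Sum-to-product)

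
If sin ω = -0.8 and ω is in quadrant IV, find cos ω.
cos ω = 0.6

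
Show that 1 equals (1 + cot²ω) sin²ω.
RHS = csc²ω · sin²ω = (1/sin²ω) · sin²ω = 1 = LHS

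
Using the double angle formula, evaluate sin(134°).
sin(134°) = 2 sin 67° cos 67° = 0.7193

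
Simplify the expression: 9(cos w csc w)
9(cos w csc w) = 9(cot w) (using Reciprocal + quotient)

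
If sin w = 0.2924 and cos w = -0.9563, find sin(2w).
sin(2w) = 2 sin w cos w = -0.5592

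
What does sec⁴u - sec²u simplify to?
sec⁴u - sec²u = tan⁴u + tan²u (using Pythagorean)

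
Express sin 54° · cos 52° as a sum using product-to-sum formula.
sin 54° cos 52° = (1/2)[sin(54°+52°) + sin(54°-52°)]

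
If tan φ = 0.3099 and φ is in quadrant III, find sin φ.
sin φ = -0.296 (using tan²φ + 1 = sec²φ)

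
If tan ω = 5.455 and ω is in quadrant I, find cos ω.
cos ω = 0.1803 (using tan²ω + 1 = sec²ω)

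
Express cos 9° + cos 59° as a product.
cos 9° + cos 59° = 2 cos(34°) cos(-25°)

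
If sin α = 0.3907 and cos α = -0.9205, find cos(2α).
cos(2α) = cos²α - sin²α = 0.6947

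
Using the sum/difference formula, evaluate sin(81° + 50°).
sin(81° + 50°) = sin 81° cos 50° + cos 81° sin 50° = 0.7547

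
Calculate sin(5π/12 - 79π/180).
sin(5π/12 - 79π/180) = sin 5π/12 cos 79π/180 - cos 5π/12 sin 79π/180 = -0.06976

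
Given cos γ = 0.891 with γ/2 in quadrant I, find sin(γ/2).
sin(γ/2) = ±√((1 - cos γ)/2); positive since γ/2 ∈ QI, so sin(γ/2) = 0.2335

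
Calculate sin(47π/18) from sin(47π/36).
sin(47π/18) = 2 sin 47π/36 cos 47π/36 = 0.9397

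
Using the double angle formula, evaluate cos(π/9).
cos(π/9) = cos²π/18 - sin²π/18 = 0.9397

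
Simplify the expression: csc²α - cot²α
csc²α - cot²α = 1 (using Pythagorean identity)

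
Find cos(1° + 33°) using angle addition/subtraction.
cos(1° + 33°) = cos 1° cos 33° - sin 1° sin 33° = 0.829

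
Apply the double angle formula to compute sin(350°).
sin(350°) = 2 sin 175° cos 175° = -0.1736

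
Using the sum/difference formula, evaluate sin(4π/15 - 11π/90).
sin(4π/15 - 11π/90) = sin 4π/15 cos 11π/90 - cos 4π/15 sin 11π/90 = 0.4384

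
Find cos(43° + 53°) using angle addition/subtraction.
cos(43° + 53°) = cos 43° cos 53° - sin 43° sin 53° = -0.1045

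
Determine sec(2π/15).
sec(2π/15) = 1.095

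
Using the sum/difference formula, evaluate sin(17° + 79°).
sin(17° + 79°) = sin 17° cos 79° + cos 17° sin 79° = 0.9945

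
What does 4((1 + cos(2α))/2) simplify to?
4((1 + cos(2α))/2) = 4(cos²α) (using Power reduction)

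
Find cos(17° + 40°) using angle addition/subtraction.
cos(17° + 40°) = cos 17° cos 40° - sin 17° sin 40° = 0.5446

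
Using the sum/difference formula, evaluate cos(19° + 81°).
cos(19° + 81°) = cos 19° cos 81° - sin 19° sin 81° = -0.1736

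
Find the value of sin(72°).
sin(72°) = 0.9511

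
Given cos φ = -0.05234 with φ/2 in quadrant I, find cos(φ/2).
cos(φ/2) = ±√((1 + cos φ)/2); positive since φ/2 ∈ QI, so cos(φ/2) = 0.6884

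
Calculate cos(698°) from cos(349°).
cos(698°) = cos²349° - sin²349° = 0.9272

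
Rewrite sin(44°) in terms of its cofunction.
sin(44°) = cos(90° - 44°) = cos(46°)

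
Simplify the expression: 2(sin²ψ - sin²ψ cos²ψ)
2(sin²ψ - sin²ψ cos²ψ) = 2(sin⁴ψ) (using Factoring)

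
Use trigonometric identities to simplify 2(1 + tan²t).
2(1 + tan²t) = 2(sec²t) (using Pythagorean identity)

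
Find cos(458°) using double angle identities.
cos(458°) = 2cos²229° - 1 = -0.1392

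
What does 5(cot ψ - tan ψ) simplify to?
5(cot ψ - tan ψ) = 5(2 cot(2ψ)) (using Double angle)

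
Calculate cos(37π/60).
cos(37π/60) = -0.3584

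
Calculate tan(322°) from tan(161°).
tan(322°) = 2 tan 161° / (1 - tan²161°) = -0.7813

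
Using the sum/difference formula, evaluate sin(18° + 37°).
sin(18° + 37°) = sin 18° cos 37° + cos 18° sin 37° = 0.8192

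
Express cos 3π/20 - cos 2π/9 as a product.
cos 3π/20 - cos 2π/9 = -2 sin(67π/360) sin(-13π/360)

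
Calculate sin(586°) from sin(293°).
sin(586°) = 2 sin 293° cos 293° = -0.7193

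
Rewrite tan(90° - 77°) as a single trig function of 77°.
tan(90° - 77°) = cot(77°)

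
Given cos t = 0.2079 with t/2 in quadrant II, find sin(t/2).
sin(t/2) = ±√((1 - cos t)/2); positive since t/2 ∈ QII, so sin(t/2) = 0.6293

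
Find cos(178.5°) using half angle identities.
cos(178.5°) = -√((1 + cos 357°)/2) = -0.9997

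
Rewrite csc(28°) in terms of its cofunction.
csc(28°) = sec(90° - 28°) = sec(62°)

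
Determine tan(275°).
tan(275°) = -11.43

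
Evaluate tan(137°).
tan(137°) = -0.9325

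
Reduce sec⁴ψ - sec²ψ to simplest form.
sec⁴ψ - sec²ψ = tan⁴ψ + tan²ψ (using Pythagorean)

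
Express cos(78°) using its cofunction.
cos(78°) = sin(90° - 78°) = sin(12°)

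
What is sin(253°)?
sin(253°) = -0.9563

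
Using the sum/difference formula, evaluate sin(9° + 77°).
sin(9° + 77°) = sin 9° cos 77° + cos 9° sin 77° = 0.9976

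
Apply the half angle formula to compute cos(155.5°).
cos(155.5°) = -√((1 + cos 311°)/2) = -0.91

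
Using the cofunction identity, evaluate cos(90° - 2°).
cos(90° - 2°) = sin(2°) = 0.0349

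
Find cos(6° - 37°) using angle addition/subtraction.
cos(6° - 37°) = cos 6° cos 37° + sin 6° sin 37° = 0.8572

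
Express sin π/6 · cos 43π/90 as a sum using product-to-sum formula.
sin π/6 cos 43π/90 = (1/2)[sin(π/6+43π/90) + sin(π/6-43π/90)]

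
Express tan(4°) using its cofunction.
tan(4°) = cot(90° - 4°) = cot(86°)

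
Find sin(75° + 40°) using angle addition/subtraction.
sin(75° + 40°) = sin 75° cos 40° + cos 75° sin 40° = 0.9063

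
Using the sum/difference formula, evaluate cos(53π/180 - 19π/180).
cos(53π/180 - 19π/180) = cos 53π/180 cos 19π/180 + sin 53π/180 sin 19π/180 = 0.829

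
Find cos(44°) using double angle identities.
cos(44°) = cos²22° - sin²22° = 0.7193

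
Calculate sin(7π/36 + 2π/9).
sin(7π/36 + 2π/9) = sin 7π/36 cos 2π/9 + cos 7π/36 sin 2π/9 = (√6+√2)/4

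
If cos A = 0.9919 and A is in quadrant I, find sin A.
sin A = 0.127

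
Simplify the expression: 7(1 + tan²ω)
7(1 + tan²ω) = 7(sec²ω) (using Pythagorean identity)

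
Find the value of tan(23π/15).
tan(23π/15) = -9.514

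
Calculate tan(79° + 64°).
tan(79° + 64°) = (tan 79° + tan 64°)/(1 - tan 79° tan 64°) = -0.7536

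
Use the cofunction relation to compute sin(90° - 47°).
sin(90° - 47°) = cos(47°) = 0.682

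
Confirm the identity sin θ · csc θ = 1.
LHS = sin θ · (1/sin θ) = 1 = RHS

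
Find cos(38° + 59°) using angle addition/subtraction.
cos(38° + 59°) = cos 38° cos 59° - sin 38° sin 59° = -0.1219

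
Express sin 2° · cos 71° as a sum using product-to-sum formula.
sin 2° cos 71° = (1/2)[sin(2°+71°) + sin(2°-71°)]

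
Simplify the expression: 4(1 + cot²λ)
4(1 + cot²λ) = 4(csc²λ) (using Pythagorean identity)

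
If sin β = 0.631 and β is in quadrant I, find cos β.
cos β = 0.7758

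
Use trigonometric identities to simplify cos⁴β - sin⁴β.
cos⁴β - sin⁴β = cos(2β) (using Factoring + double angle)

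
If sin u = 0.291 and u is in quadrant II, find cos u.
cos u = -0.9567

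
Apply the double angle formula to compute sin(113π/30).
sin(113π/30) = 2 sin 113π/60 cos 113π/60 = -0.6691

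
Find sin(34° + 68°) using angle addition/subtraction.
sin(34° + 68°) = sin 34° cos 68° + cos 34° sin 68° = 0.9781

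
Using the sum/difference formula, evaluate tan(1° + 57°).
tan(1° + 57°) = (tan 1° + tan 57°)/(1 - tan 1° tan 57°) = 1.6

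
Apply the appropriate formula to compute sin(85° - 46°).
sin(85° - 46°) = sin 85° cos 46° - cos 85° sin 46° = 0.6293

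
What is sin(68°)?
sin(68°) = 0.9272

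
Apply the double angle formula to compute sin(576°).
sin(576°) = 2 sin 288° cos 288° = -0.5878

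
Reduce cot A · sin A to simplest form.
cot A · sin A = cos A (using Quotient identity)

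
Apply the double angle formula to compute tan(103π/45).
tan(103π/45) = 2 tan 103π/90 / (1 - tan²103π/90) = 1.28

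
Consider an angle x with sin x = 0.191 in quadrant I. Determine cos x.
cos x = √(1 - sin²x) = 0.9816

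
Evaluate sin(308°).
sin(308°) = -0.788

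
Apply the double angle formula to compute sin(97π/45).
sin(97π/45) = 2 sin 97π/90 cos 97π/90 = 0.4695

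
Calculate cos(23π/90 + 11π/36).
cos(23π/90 + 11π/36) = cos 23π/90 cos 11π/36 - sin 23π/90 sin 11π/36 = -0.1908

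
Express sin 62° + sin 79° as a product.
sin 62° + sin 79° = 2 sin(70.5°) cos(-8.5°)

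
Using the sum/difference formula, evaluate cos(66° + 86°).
cos(66° + 86°) = cos 66° cos 86° - sin 66° sin 86° = -0.8829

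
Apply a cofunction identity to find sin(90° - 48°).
sin(90° - 48°) = cos(48°) = 0.6691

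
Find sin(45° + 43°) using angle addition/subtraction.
sin(45° + 43°) = sin 45° cos 43° + cos 45° sin 43° = 0.9994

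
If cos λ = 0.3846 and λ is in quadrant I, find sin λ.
sin λ = 0.9231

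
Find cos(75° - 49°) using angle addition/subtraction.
cos(75° - 49°) = cos 75° cos 49° + sin 75° sin 49° = 0.8988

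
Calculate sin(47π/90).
sin(47π/90) = 0.9976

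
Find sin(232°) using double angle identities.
sin(232°) = 2 sin 116° cos 116° = -0.788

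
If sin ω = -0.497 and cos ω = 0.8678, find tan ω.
tan ω = sin ω / cos ω = -0.5727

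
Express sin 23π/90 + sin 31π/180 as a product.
sin 23π/90 + sin 31π/180 = 2 sin(77π/360) cos(π/24)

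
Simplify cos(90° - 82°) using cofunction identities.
cos(90° - 82°) = sin(82°)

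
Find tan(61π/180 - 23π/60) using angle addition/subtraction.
tan(61π/180 - 23π/60) = (tan 61π/180 - tan 23π/60)/(1 + tan 61π/180 tan 23π/60) = -0.1405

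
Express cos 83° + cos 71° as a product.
cos 83° + cos 71° = 2 cos(77°) cos(6°)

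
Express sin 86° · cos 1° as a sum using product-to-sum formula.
sin 86° cos 1° = (1/2)[sin(86°+1°) + sin(86°-1°)]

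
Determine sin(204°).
sin(204°) = -0.4067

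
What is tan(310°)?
tan(310°) = -1.192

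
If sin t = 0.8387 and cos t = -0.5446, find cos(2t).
cos(2t) = cos²t - sin²t = -0.4068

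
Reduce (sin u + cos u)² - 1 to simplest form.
(sin u + cos u)² - 1 = sin(2u) (using Pythagorean + double angle)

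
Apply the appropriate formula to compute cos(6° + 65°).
cos(6° + 65°) = cos 6° cos 65° - sin 6° sin 65° = 0.3256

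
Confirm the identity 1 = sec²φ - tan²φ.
RHS = 1/cos²φ - sin²φ/cos²φ = (1 - sin²φ)/cos²φ = cos²φ/cos²φ = 1 = LHS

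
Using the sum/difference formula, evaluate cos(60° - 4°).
cos(60° - 4°) = cos 60° cos 4° + sin 60° sin 4° = 0.5592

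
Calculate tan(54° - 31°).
tan(54° - 31°) = (tan 54° - tan 31°)/(1 + tan 54° tan 31°) = 0.4245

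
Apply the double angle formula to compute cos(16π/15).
cos(16π/15) = cos²8π/15 - sin²8π/15 = -0.9781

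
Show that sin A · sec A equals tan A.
LHS = sin A · (1/cos A) = sin A/cos A = tan A = RHS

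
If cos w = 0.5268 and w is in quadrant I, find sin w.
sin w = 0.85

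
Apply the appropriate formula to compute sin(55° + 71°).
sin(55° + 71°) = sin 55° cos 71° + cos 55° sin 71° = 0.809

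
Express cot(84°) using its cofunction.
cot(84°) = tan(90° - 84°) = tan(6°)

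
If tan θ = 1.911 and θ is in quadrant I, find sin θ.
sin θ = 0.886 (using tan²θ + 1 = sec²θ)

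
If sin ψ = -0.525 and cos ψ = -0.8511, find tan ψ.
tan ψ = sin ψ / cos ψ = 0.6168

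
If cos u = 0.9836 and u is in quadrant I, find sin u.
sin u = 0.1804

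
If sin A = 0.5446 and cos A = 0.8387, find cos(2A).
cos(2A) = cos²A - sin²A = 0.4068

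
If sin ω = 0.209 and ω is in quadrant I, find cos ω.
cos ω = 0.9779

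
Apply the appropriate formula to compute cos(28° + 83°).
cos(28° + 83°) = cos 28° cos 83° - sin 28° sin 83° = -0.3584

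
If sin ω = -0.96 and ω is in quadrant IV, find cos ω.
cos ω = 0.28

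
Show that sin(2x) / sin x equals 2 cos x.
LHS = 2 sin x cos x / sin x = 2 cos x = RHS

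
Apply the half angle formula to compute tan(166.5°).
tan(166.5°) = sin 333° / (1 + cos 333°) = -0.2401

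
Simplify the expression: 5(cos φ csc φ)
5(cos φ csc φ) = 5(cot φ) (using Reciprocal + quotient)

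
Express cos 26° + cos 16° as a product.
cos 26° + cos 16° = 2 cos(21°) cos(5°)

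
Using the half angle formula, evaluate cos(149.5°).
cos(149.5°) = -√((1 + cos 299°)/2) = -0.8616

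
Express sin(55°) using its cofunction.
sin(55°) = cos(90° - 55°) = cos(35°)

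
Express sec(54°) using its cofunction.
sec(54°) = csc(90° - 54°) = csc(36°)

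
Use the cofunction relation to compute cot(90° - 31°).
cot(90° - 31°) = tan(31°) = 0.6009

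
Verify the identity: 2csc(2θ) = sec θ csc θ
LHS = 2/sin(2θ) = 2/(2 sin θ cos θ) = 1/(sin θ cos θ) = (1/cos θ)(1/sin θ) = sec θ csc θ = RHS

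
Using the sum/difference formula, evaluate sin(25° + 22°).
sin(25° + 22°) = sin 25° cos 22° + cos 25° sin 22° = 0.7314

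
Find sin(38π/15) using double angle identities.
sin(38π/15) = 2 sin 19π/15 cos 19π/15 = 0.9945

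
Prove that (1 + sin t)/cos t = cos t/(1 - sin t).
LHS = (1 + sin t)(1 - sin t) / (cos t(1 - sin t)) = (1 - sin²t) / (cos t(1 - sin t)) = cos²t / (cos t(1 - sin t)) = cos t/(1 - sin t) = RHS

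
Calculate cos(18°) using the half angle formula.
cos(18°) = √((1 + cos 36°)/2) = 0.9511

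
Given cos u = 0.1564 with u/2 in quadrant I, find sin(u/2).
sin(u/2) = ±√((1 - cos u)/2); positive since u/2 ∈ QI, so sin(u/2) = 0.6495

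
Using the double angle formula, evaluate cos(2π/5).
cos(2π/5) = cos²π/5 - sin²π/5 = 0.309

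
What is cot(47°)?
cot(47°) = 0.9325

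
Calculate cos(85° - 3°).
cos(85° - 3°) = cos 85° cos 3° + sin 85° sin 3° = 0.1392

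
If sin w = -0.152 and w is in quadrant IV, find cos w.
cos w = 0.9884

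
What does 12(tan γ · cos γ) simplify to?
12(tan γ · cos γ) = 12(sin γ) (using Quotient identity)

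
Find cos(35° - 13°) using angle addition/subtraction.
cos(35° - 13°) = cos 35° cos 13° + sin 35° sin 13° = 0.9272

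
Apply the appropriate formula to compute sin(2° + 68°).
sin(2° + 68°) = sin 2° cos 68° + cos 2° sin 68° = 0.9397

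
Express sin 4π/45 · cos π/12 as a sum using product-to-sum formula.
sin 4π/45 cos π/12 = (1/2)[sin(4π/45+π/12) + sin(4π/45-π/12)]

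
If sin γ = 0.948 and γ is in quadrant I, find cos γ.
cos γ = 0.3183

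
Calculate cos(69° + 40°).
cos(69° + 40°) = cos 69° cos 40° - sin 69° sin 40° = -0.3256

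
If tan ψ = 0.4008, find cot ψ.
cot ψ = 1/tan ψ = 2.495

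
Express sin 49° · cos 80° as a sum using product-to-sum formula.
sin 49° cos 80° = (1/2)[sin(49°+80°) + sin(49°-80°)]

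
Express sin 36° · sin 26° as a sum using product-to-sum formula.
sin 36° sin 26° = (1/2)[cos(36°-26°) - cos(36°+26°)]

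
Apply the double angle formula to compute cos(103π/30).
cos(103π/30) = cos²103π/60 - sin²103π/60 = -0.2079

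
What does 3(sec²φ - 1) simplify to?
3(sec²φ - 1) = 3(tan²φ) (using Pythagorean identity)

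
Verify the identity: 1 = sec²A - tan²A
RHS = 1/cos²A - sin²A/cos²A = (1 - sin²A)/cos²A = cos²A/cos²A = 1 = LHS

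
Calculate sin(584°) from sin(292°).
sin(584°) = 2 sin 292° cos 292° = -0.6947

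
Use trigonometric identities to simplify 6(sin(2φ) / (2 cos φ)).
6(sin(2φ) / (2 cos φ)) = 6(sin φ) (using Double angle)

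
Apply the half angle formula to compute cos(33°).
cos(33°) = √((1 + cos 66°)/2) = 0.8387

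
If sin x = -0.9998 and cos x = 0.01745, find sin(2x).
sin(2x) = 2 sin x cos x = -0.03489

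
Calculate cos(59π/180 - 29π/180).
cos(59π/180 - 29π/180) = cos 59π/180 cos 29π/180 + sin 59π/180 sin 29π/180 = √3/2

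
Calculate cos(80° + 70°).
cos(80° + 70°) = cos 80° cos 70° - sin 80° sin 70° = -√3/2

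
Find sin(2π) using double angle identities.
sin(2π) = 2 sin π cos π = 0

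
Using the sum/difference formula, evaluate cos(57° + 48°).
cos(57° + 48°) = cos 57° cos 48° - sin 57° sin 48° = -(√6-√2)/4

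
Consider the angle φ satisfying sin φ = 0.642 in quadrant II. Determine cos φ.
cos φ = ±√(1 - sin²φ) = -0.7667 (negative in QII)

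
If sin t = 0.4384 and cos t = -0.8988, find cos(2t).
cos(2t) = cos²t - sin²t = 0.6156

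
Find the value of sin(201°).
sin(201°) = -0.3584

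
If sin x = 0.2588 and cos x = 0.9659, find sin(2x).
sin(2x) = 2 sin x cos x = 0.4999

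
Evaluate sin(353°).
sin(353°) = -0.1219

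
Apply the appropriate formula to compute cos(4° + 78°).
cos(4° + 78°) = cos 4° cos 78° - sin 4° sin 78° = 0.1392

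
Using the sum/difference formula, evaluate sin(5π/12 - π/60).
sin(5π/12 - π/60) = sin 5π/12 cos π/60 - cos 5π/12 sin π/60 = 0.9511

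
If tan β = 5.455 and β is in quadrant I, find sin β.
sin β = 0.9836 (using tan²β + 1 = sec²β)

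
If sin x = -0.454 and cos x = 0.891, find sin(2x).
sin(2x) = 2 sin x cos x = -0.809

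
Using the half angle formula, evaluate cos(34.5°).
cos(34.5°) = √((1 + cos 69°)/2) = 0.8241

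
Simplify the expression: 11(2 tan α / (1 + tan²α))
11(2 tan α / (1 + tan²α)) = 11(sin(2α)) (using Double angle)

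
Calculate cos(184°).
cos(184°) = -0.9976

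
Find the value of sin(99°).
sin(99°) = 0.9877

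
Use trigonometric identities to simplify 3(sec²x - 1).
3(sec²x - 1) = 3(tan²x) (using Pythagorean identity)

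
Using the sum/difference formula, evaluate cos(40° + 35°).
cos(40° + 35°) = cos 40° cos 35° - sin 40° sin 35° = (√6-√2)/4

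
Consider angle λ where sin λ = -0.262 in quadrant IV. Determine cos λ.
cos λ = √(1 - sin²λ) = 0.9651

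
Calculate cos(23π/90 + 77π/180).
cos(23π/90 + 77π/180) = cos 23π/90 cos 77π/180 - sin 23π/90 sin 77π/180 = -0.5446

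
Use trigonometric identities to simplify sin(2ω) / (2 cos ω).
sin(2ω) / (2 cos ω) = sin ω (using Double angle)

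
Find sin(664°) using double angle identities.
sin(664°) = 2 sin 332° cos 332° = -0.829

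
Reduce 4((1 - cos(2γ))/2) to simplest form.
4((1 - cos(2γ))/2) = 4(sin²γ) (using Power reduction)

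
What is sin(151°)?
sin(151°) = 0.4848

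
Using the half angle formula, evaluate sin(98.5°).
sin(98.5°) = √((1 - cos 197°)/2) = 0.989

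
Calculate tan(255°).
tan(255°) = 2+√3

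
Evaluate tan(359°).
tan(359°) = -0.01746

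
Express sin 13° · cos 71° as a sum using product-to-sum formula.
sin 13° cos 71° = (1/2)[sin(13°+71°) + sin(13°-71°)]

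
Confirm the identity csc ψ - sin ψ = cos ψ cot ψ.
LHS = 1/sin ψ - sin ψ = (1 - sin²ψ)/sin ψ = cos²ψ/sin ψ = cos ψ · (cos ψ/sin ψ) = cos ψ cot ψ = RHS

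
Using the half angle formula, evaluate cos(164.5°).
cos(164.5°) = -√((1 + cos 329°)/2) = -0.9636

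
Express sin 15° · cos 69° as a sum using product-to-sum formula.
sin 15° cos 69° = (1/2)[sin(15°+69°) + sin(15°-69°)]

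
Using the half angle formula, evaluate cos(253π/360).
cos(253π/360) = -√((1 + cos 253π/180)/2) = -0.5948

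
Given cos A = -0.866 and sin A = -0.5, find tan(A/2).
tan(A/2) = sin A / (1 + cos A) = -3.731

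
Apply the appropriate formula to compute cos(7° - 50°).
cos(7° - 50°) = cos 7° cos 50° + sin 7° sin 50° = 0.7314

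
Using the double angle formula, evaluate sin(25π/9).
sin(25π/9) = 2 sin 25π/18 cos 25π/18 = 0.6428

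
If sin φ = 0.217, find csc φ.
csc φ = 1/sin φ = 4.608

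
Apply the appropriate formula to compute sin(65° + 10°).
sin(65° + 10°) = sin 65° cos 10° + cos 65° sin 10° = (√6+√2)/4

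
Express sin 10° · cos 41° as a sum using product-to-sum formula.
sin 10° cos 41° = (1/2)[sin(10°+41°) + sin(10°-41°)]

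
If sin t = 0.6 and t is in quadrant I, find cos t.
cos t = 0.8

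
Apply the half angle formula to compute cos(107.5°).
cos(107.5°) = -√((1 + cos 215°)/2) = -0.3007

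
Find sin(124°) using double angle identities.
sin(124°) = 2 sin 62° cos 62° = 0.829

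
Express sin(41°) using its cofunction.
sin(41°) = cos(90° - 41°) = cos(49°)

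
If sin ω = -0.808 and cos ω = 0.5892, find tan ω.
tan ω = sin ω / cos ω = -1.371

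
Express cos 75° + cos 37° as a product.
cos 75° + cos 37° = 2 cos(56°) cos(19°)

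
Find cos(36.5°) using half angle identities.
cos(36.5°) = √((1 + cos 73°)/2) = 0.8039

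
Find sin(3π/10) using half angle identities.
sin(3π/10) = √((1 - cos 3π/5)/2) = 0.809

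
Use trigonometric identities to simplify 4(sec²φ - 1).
4(sec²φ - 1) = 4(tan²φ) (using Pythagorean identity)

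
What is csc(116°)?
csc(116°) = 1.113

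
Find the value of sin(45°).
sin(45°) = √2/2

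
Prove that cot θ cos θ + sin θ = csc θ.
LHS = cos²θ/sin θ + sin θ = (cos²θ + sin²θ)/sin θ = 1/sin θ = csc θ = RHS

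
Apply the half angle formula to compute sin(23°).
sin(23°) = √((1 - cos 46°)/2) = 0.3907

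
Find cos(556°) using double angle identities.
cos(556°) = cos²278° - sin²278° = -0.9613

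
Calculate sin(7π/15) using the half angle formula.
sin(7π/15) = √((1 - cos 14π/15)/2) = 0.9945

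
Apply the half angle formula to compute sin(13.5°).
sin(13.5°) = √((1 - cos 27°)/2) = 0.2334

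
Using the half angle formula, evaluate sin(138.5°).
sin(138.5°) = √((1 - cos 277°)/2) = 0.6626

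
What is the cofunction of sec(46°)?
sec(46°) = csc(90° - 46°) = csc(44°)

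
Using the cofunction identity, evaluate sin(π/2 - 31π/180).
sin(π/2 - 31π/180) = cos(31π/180) = 0.8572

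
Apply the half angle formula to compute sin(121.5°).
sin(121.5°) = √((1 - cos 243°)/2) = 0.8526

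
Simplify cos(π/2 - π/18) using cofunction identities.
cos(π/2 - π/18) = sin(π/18)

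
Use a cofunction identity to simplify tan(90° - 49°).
tan(90° - 49°) = cot(49°)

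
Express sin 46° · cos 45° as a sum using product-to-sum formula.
sin 46° cos 45° = (1/2)[sin(46°+45°) + sin(46°-45°)]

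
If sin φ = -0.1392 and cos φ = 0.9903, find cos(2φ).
cos(2φ) = cos²φ - sin²φ = 0.9613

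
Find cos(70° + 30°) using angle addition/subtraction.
cos(70° + 30°) = cos 70° cos 30° - sin 70° sin 30° = -0.1736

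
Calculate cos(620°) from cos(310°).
cos(620°) = 1 - 2sin²310° = -0.1736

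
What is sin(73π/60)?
sin(73π/60) = -0.6293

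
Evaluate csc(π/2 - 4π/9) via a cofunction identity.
csc(π/2 - 4π/9) = sec(4π/9) = 5.759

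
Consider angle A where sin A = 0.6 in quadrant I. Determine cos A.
cos A = √(1 - sin²A) = 0.8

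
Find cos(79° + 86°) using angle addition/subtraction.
cos(79° + 86°) = cos 79° cos 86° - sin 79° sin 86° = -(√6+√2)/4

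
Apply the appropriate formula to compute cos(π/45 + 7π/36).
cos(π/45 + 7π/36) = cos π/45 cos 7π/36 - sin π/45 sin 7π/36 = 0.7771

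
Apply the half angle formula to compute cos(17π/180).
cos(17π/180) = √((1 + cos 17π/90)/2) = 0.9563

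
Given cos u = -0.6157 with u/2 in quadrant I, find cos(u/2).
cos(u/2) = ±√((1 + cos u)/2); positive since u/2 ∈ QI, so cos(u/2) = 0.4383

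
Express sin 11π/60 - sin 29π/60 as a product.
sin 11π/60 - sin 29π/60 = 2 cos(π/3) sin(-3π/20)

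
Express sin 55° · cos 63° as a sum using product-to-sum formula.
sin 55° cos 63° = (1/2)[sin(55°+63°) + sin(55°-63°)]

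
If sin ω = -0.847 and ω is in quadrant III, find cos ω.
cos ω = -0.5316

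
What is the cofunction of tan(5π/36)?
tan(5π/36) = cot(π/2 - 5π/36) = cot(13π/36)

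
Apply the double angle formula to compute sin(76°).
sin(76°) = 2 sin 38° cos 38° = 0.9703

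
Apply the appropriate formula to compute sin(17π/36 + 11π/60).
sin(17π/36 + 11π/60) = sin 17π/36 cos 11π/60 + cos 17π/36 sin 11π/60 = 0.8829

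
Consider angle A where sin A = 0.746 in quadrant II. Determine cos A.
cos A = ±√(1 - sin²A) = -0.6659 (negative in QII)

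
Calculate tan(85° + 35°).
tan(85° + 35°) = (tan 85° + tan 35°)/(1 - tan 85° tan 35°) = -√3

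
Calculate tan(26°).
tan(26°) = 0.4877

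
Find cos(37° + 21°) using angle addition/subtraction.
cos(37° + 21°) = cos 37° cos 21° - sin 37° sin 21° = 0.5299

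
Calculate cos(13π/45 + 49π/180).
cos(13π/45 + 49π/180) = cos 13π/45 cos 49π/180 - sin 13π/45 sin 49π/180 = -0.1908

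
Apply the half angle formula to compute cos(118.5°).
cos(118.5°) = -√((1 + cos 237°)/2) = -0.4772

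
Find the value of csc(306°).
csc(306°) = -1.236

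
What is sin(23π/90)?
sin(23π/90) = 0.7193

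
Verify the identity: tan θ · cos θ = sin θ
LHS = (sin θ/cos θ) · cos θ = sin θ = RHS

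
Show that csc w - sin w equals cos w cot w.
LHS = 1/sin w - sin w = (1 - sin²w)/sin w = cos²w/sin w = cos w · (cos w/sin w) = cos w cot w = RHS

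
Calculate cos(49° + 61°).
cos(49° + 61°) = cos 49° cos 61° - sin 49° sin 61° = -0.342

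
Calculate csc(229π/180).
csc(229π/180) = -1.325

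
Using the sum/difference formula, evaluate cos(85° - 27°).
cos(85° - 27°) = cos 85° cos 27° + sin 85° sin 27° = 0.5299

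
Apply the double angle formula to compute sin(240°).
sin(240°) = 2 sin 120° cos 120° = -√3/2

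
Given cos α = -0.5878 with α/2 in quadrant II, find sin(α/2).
sin(α/2) = ±√((1 - cos α)/2); positive since α/2 ∈ QII, so sin(α/2) = 0.891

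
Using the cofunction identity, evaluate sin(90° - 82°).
sin(90° - 82°) = cos(82°) = 0.1392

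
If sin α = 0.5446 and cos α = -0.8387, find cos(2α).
cos(2α) = cos²α - sin²α = 0.4068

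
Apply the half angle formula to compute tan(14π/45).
tan(14π/45) = sin 28π/45 / (1 + cos 28π/45) = 1.483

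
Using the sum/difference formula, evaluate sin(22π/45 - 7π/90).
sin(22π/45 - 7π/90) = sin 22π/45 cos 7π/90 - cos 22π/45 sin 7π/90 = 0.9613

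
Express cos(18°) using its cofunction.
cos(18°) = sin(90° - 18°) = sin(72°)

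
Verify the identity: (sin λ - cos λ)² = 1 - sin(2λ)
LHS = sin²λ - 2 sin λ cos λ + cos²λ = (sin²λ + cos²λ) - 2 sin λ cos λ = 1 - sin(2λ) = RHS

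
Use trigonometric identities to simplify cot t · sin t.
cot t · sin t = cos t (using Quotient identity)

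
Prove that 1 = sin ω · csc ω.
RHS = sin ω · (1/sin ω) = 1 = LHS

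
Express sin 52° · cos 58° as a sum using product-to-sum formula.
sin 52° cos 58° = (1/2)[sin(52°+58°) + sin(52°-58°)]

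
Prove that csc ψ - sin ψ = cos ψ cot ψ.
LHS = 1/sin ψ - sin ψ = (1 - sin²ψ)/sin ψ = cos²ψ/sin ψ = cos ψ · (cos ψ/sin ψ) = cos ψ cot ψ = RHS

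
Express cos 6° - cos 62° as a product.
cos 6° - cos 62° = -2 sin(34°) sin(-28°)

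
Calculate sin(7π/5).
sin(7π/5) = -0.9511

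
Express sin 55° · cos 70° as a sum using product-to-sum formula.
sin 55° cos 70° = (1/2)[sin(55°+70°) + sin(55°-70°)]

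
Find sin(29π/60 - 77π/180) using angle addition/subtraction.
sin(29π/60 - 77π/180) = sin 29π/60 cos 77π/180 - cos 29π/60 sin 77π/180 = 0.1736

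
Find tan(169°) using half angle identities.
tan(169°) = sin 338° / (1 + cos 338°) = -0.1944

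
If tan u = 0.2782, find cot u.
cot u = 1/tan u = 3.595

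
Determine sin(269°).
sin(269°) = -0.9998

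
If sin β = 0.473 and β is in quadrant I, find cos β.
cos β = 0.8811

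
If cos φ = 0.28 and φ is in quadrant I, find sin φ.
sin φ = 0.96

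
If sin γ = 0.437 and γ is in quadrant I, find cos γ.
cos γ = 0.8995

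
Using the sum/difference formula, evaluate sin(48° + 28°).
sin(48° + 28°) = sin 48° cos 28° + cos 48° sin 28° = 0.9703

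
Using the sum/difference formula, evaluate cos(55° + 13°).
cos(55° + 13°) = cos 55° cos 13° - sin 55° sin 13° = 0.3746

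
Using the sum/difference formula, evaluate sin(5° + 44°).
sin(5° + 44°) = sin 5° cos 44° + cos 5° sin 44° = 0.7547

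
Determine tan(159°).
tan(159°) = -0.3839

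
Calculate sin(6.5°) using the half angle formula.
sin(6.5°) = √((1 - cos 13°)/2) = 0.1132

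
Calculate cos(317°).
cos(317°) = 0.7314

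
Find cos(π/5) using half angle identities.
cos(π/5) = √((1 + cos 2π/5)/2) = 0.809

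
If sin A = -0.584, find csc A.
csc A = 1/sin A = -1.712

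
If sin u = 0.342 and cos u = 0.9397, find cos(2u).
cos(2u) = cos²u - sin²u = 0.7661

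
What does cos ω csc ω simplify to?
cos ω csc ω = cot ω (using Reciprocal + quotient)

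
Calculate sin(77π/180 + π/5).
sin(77π/180 + π/5) = sin 77π/180 cos π/5 + cos 77π/180 sin π/5 = 0.9205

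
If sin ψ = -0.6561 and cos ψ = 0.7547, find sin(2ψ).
sin(2ψ) = 2 sin ψ cos ψ = -0.9903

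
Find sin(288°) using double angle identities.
sin(288°) = 2 sin 144° cos 144° = -0.9511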